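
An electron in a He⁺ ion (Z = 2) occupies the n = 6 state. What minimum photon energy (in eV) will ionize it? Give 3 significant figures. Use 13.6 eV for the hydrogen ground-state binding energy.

1.51 eV

E_n = −13.6 Z²/n² = −54.40/n² eV for Z = 2.
E_6 = −54.40/36 = −1.51 eV, so ionization (to E = 0) requires 1.51 eV.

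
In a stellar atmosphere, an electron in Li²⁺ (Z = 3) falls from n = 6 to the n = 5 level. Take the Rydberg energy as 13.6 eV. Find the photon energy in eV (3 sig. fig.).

The Bohr energies scale as Z², so for Z = 3: E_n = −122.4/n² eV.
E_6 = −122.4/36 = −3.400 eV and E_5 = −122.4/25 = −4.896 eV.
The photon energy is |E_6 − E_5| = 1.50 eV.

1.50 eV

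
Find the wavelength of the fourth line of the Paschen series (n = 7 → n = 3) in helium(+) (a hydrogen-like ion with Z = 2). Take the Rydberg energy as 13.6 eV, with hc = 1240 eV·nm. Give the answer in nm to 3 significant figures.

The Paschen series terminates on n_f = 3; the fourth line has n_i = 3+4 = 7.
ΔE = 54.40 × (1/3² − 1/7²) = 4.934 eV.
λ = 1240 / 4.934 = 251 nm.

251 nm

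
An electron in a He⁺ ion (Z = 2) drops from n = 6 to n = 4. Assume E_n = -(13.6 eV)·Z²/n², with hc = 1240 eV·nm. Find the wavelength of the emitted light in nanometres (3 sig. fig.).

656 nm

For Z = 2 the level energies scale as Z², so the effective Rydberg energy is 13.6 × 4 = 54.40 eV.
ΔE = 54.40 × (1/4² − 1/6²) = 54.40 × 0.03472 = 1.889 eV.
λ = hc/ΔE = 1240 / 1.889 = 656 nm.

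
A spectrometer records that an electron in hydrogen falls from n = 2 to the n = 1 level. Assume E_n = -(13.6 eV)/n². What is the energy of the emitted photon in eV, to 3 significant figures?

E_2 = −13.60/4 = −3.400 eV and E_1 = −13.60/1 = −13.60 eV.
The photon energy is |E_2 − E_1| = 10.2 eV.

10.2 eV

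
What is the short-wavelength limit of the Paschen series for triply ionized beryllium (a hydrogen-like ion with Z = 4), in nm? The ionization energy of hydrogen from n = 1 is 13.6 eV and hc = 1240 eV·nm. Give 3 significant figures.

51.3 nm

The Paschen series has lower level n_f = 3; the series limit corresponds to n_i → ∞.
ΔE_max = 13.6 × 16 / 3² = 24.18 eV.
λ_min = 1240 / 24.18 = 51.3 nm.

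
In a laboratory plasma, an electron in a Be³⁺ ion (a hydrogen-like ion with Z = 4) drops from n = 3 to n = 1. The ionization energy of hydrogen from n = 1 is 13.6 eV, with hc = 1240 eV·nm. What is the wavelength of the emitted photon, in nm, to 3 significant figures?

6.41 nm

For Z = 4 the level energies scale as Z², so the effective Rydberg energy is 13.6 × 16 = 217.6 eV.
ΔE = 217.6 × (1/1² − 1/3²) = 217.6 × 0.8889 = 193.4 eV.
λ = hc/ΔE = 1240 / 193.4 = 6.41 nm.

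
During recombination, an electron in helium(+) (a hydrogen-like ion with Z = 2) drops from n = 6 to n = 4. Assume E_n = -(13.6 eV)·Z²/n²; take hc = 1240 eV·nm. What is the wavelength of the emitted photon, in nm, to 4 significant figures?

For Z = 2 the level energies scale as Z², so the effective Rydberg energy is 13.6 × 4 = 54.40 eV.
ΔE = 54.40 × (1/4² − 1/6²) = 54.40 × 0.03472 = 1.889 eV.
λ = hc/ΔE = 1240 / 1.889 = 656.5 nm.

656.5 nm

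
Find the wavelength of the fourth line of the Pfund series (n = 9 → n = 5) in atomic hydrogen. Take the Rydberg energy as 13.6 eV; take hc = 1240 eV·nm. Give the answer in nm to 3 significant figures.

The Pfund series terminates on n_f = 5; the fourth line has n_i = 5+4 = 9.
ΔE = 13.60 × (1/5² − 1/9²) = 0.3761 eV.
λ = 1240 / 0.3761 = 3300 nm.

3300 nm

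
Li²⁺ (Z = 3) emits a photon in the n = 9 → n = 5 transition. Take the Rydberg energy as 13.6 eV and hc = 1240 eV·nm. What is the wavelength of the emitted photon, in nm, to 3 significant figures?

For Z = 3 the level energies scale as Z², so the effective Rydberg energy is 13.6 × 9 = 122.4 eV.
ΔE = 122.4 × (1/5² − 1/9²) = 122.4 × 0.02765 = 3.385 eV.
λ = hc/ΔE = 1240 / 3.385 = 366 nm.

366 nm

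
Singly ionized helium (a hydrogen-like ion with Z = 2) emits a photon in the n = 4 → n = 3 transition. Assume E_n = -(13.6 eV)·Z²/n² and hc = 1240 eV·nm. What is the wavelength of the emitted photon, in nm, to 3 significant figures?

469 nm

For Z = 2 the level energies scale as Z², so the effective Rydberg energy is 13.6 × 4 = 54.40 eV.
ΔE = 54.40 × (1/3² − 1/4²) = 54.40 × 0.04861 = 2.644 eV.
λ = hc/ΔE = 1240 / 2.644 = 469 nm.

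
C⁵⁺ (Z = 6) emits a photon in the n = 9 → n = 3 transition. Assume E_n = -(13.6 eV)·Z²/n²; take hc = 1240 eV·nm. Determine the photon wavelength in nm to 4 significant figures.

For Z = 6 the level energies scale as Z², so the effective Rydberg energy is 13.6 × 36 = 489.6 eV.
ΔE = 489.6 × (1/3² − 1/9²) = 489.6 × 0.09877 = 48.36 eV.
λ = hc/ΔE = 1240 / 48.36 = 25.64 nm.

25.64 nm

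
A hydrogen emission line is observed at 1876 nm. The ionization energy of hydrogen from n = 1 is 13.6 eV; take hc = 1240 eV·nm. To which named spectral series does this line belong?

Paschen

ΔE = 1240/1876 = 0.6610 eV.
This matches 13.6 × (1/3² − 1/4²), so n_f = 3: the Paschen series.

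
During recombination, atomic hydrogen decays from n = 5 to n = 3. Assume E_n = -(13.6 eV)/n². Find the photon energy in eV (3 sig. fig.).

E_5 = −13.60/25 = −0.5440 eV and E_3 = −13.60/9 = −1.511 eV.
The photon energy is |E_5 − E_3| = 0.967 eV.

0.967 eV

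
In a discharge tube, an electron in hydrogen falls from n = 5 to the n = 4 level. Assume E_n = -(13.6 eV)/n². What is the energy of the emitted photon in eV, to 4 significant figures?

E_5 = −13.60/25 = −0.5440 eV and E_4 = −13.60/16 = −0.8500 eV.
The photon energy is |E_5 − E_4| = 0.3060 eV.

0.3060 eV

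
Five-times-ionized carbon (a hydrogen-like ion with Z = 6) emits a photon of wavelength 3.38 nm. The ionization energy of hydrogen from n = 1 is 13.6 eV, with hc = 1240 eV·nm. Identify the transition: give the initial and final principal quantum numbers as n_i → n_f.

n_i = 2, n_f = 1

The photon energy is ΔE = hc/λ = 1240 / 3.38 = 366.9 eV.
With Z = 6, ΔE = 489.6 × (1/n_f² − 1/n_i²), so 1/n_f² − 1/n_i² = 0.7493.
Trying n_f = 1 gives 1/n_i² = 0.2507, i.e. n_i ≈ 2; this pair matches.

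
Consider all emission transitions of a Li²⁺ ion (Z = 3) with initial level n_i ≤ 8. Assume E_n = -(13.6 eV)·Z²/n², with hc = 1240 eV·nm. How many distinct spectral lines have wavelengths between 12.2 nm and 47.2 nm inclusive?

Enumerate all n_i → n_f pairs with 1 ≤ n_f < n_i ≤ 8 and compute λ = 1240 / [13.6·9·(1/n_f² − 1/n_i²)].
Lines falling in [12.2, 47.2] nm: 2→1 (13.51 nm), 8→2 (43.22 nm), 7→2 (44.12 nm), 6→2 (45.59 nm).

4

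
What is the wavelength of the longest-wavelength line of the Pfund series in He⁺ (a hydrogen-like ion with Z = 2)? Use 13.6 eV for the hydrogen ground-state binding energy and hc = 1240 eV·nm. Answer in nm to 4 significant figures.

The Pfund series terminates on n_f = 5; the first line has n_i = 5+1 = 6.
ΔE = 54.40 × (1/5² − 1/6²) = 0.6649 eV.
λ = 1240 / 0.6649 = 1865 nm.

1865 nm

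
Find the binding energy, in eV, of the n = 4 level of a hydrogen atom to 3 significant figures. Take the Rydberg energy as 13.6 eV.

0.850 eV

E_4 = −13.60/16 = −0.850 eV, so ionization (to E = 0) requires 0.850 eV.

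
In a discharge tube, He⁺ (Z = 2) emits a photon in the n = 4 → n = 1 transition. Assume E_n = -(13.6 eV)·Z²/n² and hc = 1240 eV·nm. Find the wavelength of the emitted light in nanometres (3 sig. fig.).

24.3 nm

For Z = 2 the level energies scale as Z², so the effective Rydberg energy is 13.6 × 4 = 54.40 eV.
ΔE = 54.40 × (1/1² − 1/4²) = 54.40 × 0.9375 = 51.00 eV.
λ = hc/ΔE = 1240 / 51.00 = 24.3 nm.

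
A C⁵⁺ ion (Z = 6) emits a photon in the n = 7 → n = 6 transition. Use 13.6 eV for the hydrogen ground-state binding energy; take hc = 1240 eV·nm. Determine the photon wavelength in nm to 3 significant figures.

For Z = 6 the level energies scale as Z², so the effective Rydberg energy is 13.6 × 36 = 489.6 eV.
ΔE = 489.6 × (1/6² − 1/7²) = 489.6 × 0.007370 = 3.608 eV.
λ = hc/ΔE = 1240 / 3.608 = 344 nm.

344 nm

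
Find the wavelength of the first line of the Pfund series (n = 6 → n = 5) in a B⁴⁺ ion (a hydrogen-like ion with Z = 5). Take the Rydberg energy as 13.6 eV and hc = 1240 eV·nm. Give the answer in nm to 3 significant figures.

The Pfund series terminates on n_f = 5; the first line has n_i = 5+1 = 6.
ΔE = 340.0 × (1/5² − 1/6²) = 4.156 eV.
λ = 1240 / 4.156 = 298 nm.

298 nm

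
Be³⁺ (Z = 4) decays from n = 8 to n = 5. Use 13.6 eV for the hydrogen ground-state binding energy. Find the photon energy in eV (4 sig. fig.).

5.304 eV

The Bohr energies scale as Z², so for Z = 4: E_n = −217.6/n² eV.
E_8 = −217.6/64 = −3.400 eV and E_5 = −217.6/25 = −8.704 eV.
The photon energy is |E_8 − E_5| = 5.304 eV.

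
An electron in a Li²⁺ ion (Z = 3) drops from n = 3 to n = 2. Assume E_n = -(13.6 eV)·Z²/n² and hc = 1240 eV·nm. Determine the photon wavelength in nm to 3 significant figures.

72.9 nm

For Z = 3 the level energies scale as Z², so the effective Rydberg energy is 13.6 × 9 = 122.4 eV.
ΔE = 122.4 × (1/2² − 1/3²) = 122.4 × 0.1389 = 17.00 eV.
λ = hc/ΔE = 1240 / 17.00 = 72.9 nm.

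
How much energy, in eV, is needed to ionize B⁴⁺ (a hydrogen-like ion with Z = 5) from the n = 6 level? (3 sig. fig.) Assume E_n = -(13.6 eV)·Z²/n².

9.44 eV

E_n = −13.6 Z²/n² = −340.0/n² eV for Z = 5.
E_6 = −340.0/36 = −9.44 eV, so ionization (to E = 0) requires 9.44 eV.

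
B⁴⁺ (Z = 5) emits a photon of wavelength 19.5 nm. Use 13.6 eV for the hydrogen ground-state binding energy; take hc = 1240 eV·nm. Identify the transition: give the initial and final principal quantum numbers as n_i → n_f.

n_i = 4, n_f = 2

The photon energy is ΔE = hc/λ = 1240 / 19.5 = 63.59 eV.
With Z = 5, ΔE = 340.0 × (1/n_f² − 1/n_i²), so 1/n_f² − 1/n_i² = 0.1870.
Trying n_f = 2 gives 1/n_i² = 0.06297, i.e. n_i ≈ 4; this pair matches.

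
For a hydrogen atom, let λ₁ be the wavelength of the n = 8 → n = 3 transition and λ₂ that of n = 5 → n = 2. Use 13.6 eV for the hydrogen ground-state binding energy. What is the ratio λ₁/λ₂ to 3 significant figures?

λ ∝ 1/ΔE ∝ 1/(1/n_f² − 1/n_i²), and the Z² and hc factors cancel in the ratio.
λ₁/λ₂ = (1/2² − 1/5²)/(1/3² − 1/8²) = 0.2100/0.09549 = 2.20.

2.20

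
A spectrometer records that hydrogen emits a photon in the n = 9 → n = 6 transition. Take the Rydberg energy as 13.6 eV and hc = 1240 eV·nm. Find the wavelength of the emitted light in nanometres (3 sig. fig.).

5910 nm

ΔE = 13.60 × (1/6² − 1/9²) = 13.60 × 0.01543 = 0.2099 eV.
λ = hc/ΔE = 1240 / 0.2099 = 5910 nm.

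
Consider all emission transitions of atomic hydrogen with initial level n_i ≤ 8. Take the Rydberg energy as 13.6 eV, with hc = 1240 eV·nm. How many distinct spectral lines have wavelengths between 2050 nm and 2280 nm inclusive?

Enumerate all n_i → n_f pairs with 1 ≤ n_f < n_i ≤ 8 and compute λ = 1240 / [13.6·1·(1/n_f² − 1/n_i²)].
Lines falling in [2050, 2280] nm: 7→4 (2166 nm).

1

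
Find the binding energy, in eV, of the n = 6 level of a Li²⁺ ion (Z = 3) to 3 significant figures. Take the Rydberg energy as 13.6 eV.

3.40 eV

E_n = −13.6 Z²/n² = −122.4/n² eV for Z = 3.
E_6 = −122.4/36 = −3.40 eV, so ionization (to E = 0) requires 3.40 eV.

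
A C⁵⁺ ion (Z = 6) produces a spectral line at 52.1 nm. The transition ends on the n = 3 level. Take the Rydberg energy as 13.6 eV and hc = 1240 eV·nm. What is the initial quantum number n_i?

n_i = 4

The photon energy is ΔE = hc/λ = 1240 / 52.1 = 23.80 eV.
With Z = 6, ΔE = 489.6 × (1/n_f² − 1/n_i²), so 1/n_f² − 1/n_i² = 0.04861.
With n_f = 3: 1/n_i² = 1/9 − 0.04861 = 0.06250, so n_i ≈ 4.00.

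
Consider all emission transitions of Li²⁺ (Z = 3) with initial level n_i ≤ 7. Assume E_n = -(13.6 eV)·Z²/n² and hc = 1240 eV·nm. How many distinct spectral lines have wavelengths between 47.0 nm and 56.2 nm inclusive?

2

Enumerate all n_i → n_f pairs with 1 ≤ n_f < n_i ≤ 7 and compute λ = 1240 / [13.6·9·(1/n_f² − 1/n_i²)].
Lines falling in [47.0, 56.2] nm: 5→2 (48.24 nm), 4→2 (54.03 nm).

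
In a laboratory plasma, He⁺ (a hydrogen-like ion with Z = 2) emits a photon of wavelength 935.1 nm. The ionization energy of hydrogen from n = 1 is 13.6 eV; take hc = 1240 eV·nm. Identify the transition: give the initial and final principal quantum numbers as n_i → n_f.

The photon energy is ΔE = hc/λ = 1240 / 935.1 = 1.326 eV.
With Z = 2, ΔE = 54.40 × (1/n_f² − 1/n_i²), so 1/n_f² − 1/n_i² = 0.02438.
Trying n_f = 5 gives 1/n_i² = 0.01562, i.e. n_i ≈ 8; this pair matches.

n_i = 8, n_f = 5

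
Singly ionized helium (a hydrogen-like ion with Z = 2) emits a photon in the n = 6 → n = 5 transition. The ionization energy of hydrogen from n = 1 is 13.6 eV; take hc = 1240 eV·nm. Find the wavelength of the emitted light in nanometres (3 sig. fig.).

1860 nm

For Z = 2 the level energies scale as Z², so the effective Rydberg energy is 13.6 × 4 = 54.40 eV.
ΔE = 54.40 × (1/5² − 1/6²) = 54.40 × 0.01222 = 0.6649 eV.
λ = hc/ΔE = 1240 / 0.6649 = 1860 nm.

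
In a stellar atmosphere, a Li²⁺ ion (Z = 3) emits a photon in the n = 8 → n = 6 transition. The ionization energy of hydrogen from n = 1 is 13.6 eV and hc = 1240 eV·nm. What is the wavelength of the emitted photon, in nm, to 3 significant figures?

For Z = 3 the level energies scale as Z², so the effective Rydberg energy is 13.6 × 9 = 122.4 eV.
ΔE = 122.4 × (1/6² − 1/8²) = 122.4 × 0.01215 = 1.488 eV.
λ = hc/ΔE = 1240 / 1.488 = 834 nm.

834 nm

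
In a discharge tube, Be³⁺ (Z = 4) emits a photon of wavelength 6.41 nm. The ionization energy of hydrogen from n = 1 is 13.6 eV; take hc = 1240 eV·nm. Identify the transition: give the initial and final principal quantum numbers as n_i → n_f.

n_i = 3, n_f = 1

The photon energy is ΔE = hc/λ = 1240 / 6.41 = 193.4 eV.
With Z = 4, ΔE = 217.6 × (1/n_f² − 1/n_i²), so 1/n_f² − 1/n_i² = 0.8890.
Trying n_f = 1 gives 1/n_i² = 0.1110, i.e. n_i ≈ 3; this pair matches.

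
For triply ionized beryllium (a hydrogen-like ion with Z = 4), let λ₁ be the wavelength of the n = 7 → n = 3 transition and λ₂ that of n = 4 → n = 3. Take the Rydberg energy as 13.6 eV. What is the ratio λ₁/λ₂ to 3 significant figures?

0.536

λ ∝ 1/ΔE ∝ 1/(1/n_f² − 1/n_i²), and the Z² and hc factors cancel in the ratio.
λ₁/λ₂ = (1/3² − 1/4²)/(1/3² − 1/7²) = 0.04861/0.09070 = 0.536.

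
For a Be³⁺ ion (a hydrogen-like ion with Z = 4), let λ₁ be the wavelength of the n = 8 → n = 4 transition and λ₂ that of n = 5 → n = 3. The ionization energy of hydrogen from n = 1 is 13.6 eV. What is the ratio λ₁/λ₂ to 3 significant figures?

λ ∝ 1/ΔE ∝ 1/(1/n_f² − 1/n_i²), and the Z² and hc factors cancel in the ratio.
λ₁/λ₂ = (1/3² − 1/5²)/(1/4² − 1/8²) = 0.07111/0.04688 = 1.52.

1.52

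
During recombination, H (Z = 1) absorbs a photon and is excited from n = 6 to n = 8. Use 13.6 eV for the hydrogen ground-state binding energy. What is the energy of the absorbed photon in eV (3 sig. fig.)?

E_8 = −13.60/64 = −0.2125 eV and E_6 = −13.60/36 = −0.3778 eV.
The photon energy is |E_8 − E_6| = 0.165 eV.

0.165 eV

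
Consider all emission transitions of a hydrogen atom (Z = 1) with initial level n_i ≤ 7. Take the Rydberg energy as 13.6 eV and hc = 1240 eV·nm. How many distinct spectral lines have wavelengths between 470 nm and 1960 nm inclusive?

6

Enumerate all n_i → n_f pairs with 1 ≤ n_f < n_i ≤ 7 and compute λ = 1240 / [13.6·1·(1/n_f² − 1/n_i²)].
Lines falling in [470, 1960] nm: 4→2 (486.3 nm), 3→2 (656.5 nm), 7→3 (1005 nm), 6→3 (1094 nm), 5→3 (1282 nm), 4→3 (1876 nm).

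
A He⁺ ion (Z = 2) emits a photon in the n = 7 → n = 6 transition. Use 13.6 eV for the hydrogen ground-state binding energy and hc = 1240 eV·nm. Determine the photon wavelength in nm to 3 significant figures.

3090 nm

For Z = 2 the level energies scale as Z², so the effective Rydberg energy is 13.6 × 4 = 54.40 eV.
ΔE = 54.40 × (1/6² − 1/7²) = 54.40 × 0.007370 = 0.4009 eV.
λ = hc/ΔE = 1240 / 0.4009 = 3090 nm.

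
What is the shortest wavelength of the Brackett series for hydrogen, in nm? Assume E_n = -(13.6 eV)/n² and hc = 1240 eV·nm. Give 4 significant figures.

1459 nm

The Brackett series has lower level n_f = 4; the series limit corresponds to n_i → ∞.
ΔE_max = 13.6 × 1 / 4² = 0.8500 eV.
λ_min = 1240 / 0.8500 = 1459 nm.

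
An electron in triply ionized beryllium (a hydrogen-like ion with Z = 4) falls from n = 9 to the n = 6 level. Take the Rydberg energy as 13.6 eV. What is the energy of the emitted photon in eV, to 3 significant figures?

3.36 eV

The Bohr energies scale as Z², so for Z = 4: E_n = −217.6/n² eV.
E_9 = −217.6/81 = −2.686 eV and E_6 = −217.6/36 = −6.044 eV.
The photon energy is |E_9 − E_6| = 3.36 eV.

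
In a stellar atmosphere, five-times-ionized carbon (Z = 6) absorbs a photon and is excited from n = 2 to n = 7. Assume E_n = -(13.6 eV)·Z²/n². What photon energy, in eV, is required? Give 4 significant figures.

112.4 eV

The Bohr energies scale as Z², so for Z = 6: E_n = −489.6/n² eV.
E_7 = −489.6/49 = −9.992 eV and E_2 = −489.6/4 = −122.4 eV.
The photon energy is |E_7 − E_2| = 112.4 eV.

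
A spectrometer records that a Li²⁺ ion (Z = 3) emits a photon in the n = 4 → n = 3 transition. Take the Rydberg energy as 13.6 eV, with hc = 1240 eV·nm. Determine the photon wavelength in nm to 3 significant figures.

For Z = 3 the level energies scale as Z², so the effective Rydberg energy is 13.6 × 9 = 122.4 eV.
ΔE = 122.4 × (1/3² − 1/4²) = 122.4 × 0.04861 = 5.950 eV.
λ = hc/ΔE = 1240 / 5.950 = 208 nm.

208 nm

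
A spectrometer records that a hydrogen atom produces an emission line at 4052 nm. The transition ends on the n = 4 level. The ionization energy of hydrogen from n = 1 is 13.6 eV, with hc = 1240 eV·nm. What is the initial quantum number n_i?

The photon energy is ΔE = hc/λ = 1240 / 4052 = 0.3060 eV.
With Z = 1, ΔE = 13.60 × (1/n_f² − 1/n_i²), so 1/n_f² − 1/n_i² = 0.02250.
With n_f = 4: 1/n_i² = 1/16 − 0.02250 = 0.04000, so n_i ≈ 5.00.

n_i = 5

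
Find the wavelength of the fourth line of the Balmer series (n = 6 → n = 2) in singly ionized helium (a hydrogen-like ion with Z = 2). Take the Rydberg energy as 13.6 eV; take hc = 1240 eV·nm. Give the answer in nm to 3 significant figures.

The Balmer series terminates on n_f = 2; the fourth line has n_i = 2+4 = 6.
ΔE = 54.40 × (1/2² − 1/6²) = 12.09 eV.
λ = 1240 / 12.09 = 103 nm.

103 nm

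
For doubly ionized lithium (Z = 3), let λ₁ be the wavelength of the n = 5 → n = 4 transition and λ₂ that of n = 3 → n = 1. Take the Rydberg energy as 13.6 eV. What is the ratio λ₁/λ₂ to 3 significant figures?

λ ∝ 1/ΔE ∝ 1/(1/n_f² − 1/n_i²), and the Z² and hc factors cancel in the ratio.
λ₁/λ₂ = (1/1² − 1/3²)/(1/4² − 1/5²) = 0.8889/0.02250 = 39.5.

39.5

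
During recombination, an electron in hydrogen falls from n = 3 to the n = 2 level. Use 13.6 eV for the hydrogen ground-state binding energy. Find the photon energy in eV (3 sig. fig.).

E_3 = −13.60/9 = −1.511 eV and E_2 = −13.60/4 = −3.400 eV.
The photon energy is |E_3 − E_2| = 1.89 eV.

1.89 eV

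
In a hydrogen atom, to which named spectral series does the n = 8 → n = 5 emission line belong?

The series is set by the lower level: n_f = 5 is the Pfund series.

Pfund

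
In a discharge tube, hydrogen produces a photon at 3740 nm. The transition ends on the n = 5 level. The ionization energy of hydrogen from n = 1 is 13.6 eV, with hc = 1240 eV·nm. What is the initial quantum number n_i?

n_i = 8

The photon energy is ΔE = hc/λ = 1240 / 3740 = 0.3316 eV.
With Z = 1, ΔE = 13.60 × (1/n_f² − 1/n_i²), so 1/n_f² − 1/n_i² = 0.02438.
With n_f = 5: 1/n_i² = 1/25 − 0.02438 = 0.01562, so n_i ≈ 8.00.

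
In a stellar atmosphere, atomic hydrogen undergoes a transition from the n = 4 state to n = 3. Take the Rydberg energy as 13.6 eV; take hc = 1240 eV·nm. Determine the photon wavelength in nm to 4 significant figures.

ΔE = 13.60 × (1/3² − 1/4²) = 13.60 × 0.04861 = 0.6611 eV.
λ = hc/ΔE = 1240 / 0.6611 = 1876 nm.
This line belongs to the Paschen series.

1876 nm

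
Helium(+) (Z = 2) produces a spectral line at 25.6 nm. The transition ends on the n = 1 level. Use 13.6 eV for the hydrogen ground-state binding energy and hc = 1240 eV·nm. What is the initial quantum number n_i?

The photon energy is ΔE = hc/λ = 1240 / 25.6 = 48.44 eV.
With Z = 2, ΔE = 54.40 × (1/n_f² − 1/n_i²), so 1/n_f² − 1/n_i² = 0.8904.
With n_f = 1: 1/n_i² = 1/1 − 0.8904 = 0.1096, so n_i ≈ 3.02.

n_i = 3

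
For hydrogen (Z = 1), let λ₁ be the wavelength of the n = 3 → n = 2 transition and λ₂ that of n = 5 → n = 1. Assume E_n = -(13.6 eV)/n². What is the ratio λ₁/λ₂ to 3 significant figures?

6.91

λ ∝ 1/ΔE ∝ 1/(1/n_f² − 1/n_i²), and the Z² and hc factors cancel in the ratio.
λ₁/λ₂ = (1/1² − 1/5²)/(1/2² − 1/3²) = 0.9600/0.1389 = 6.91.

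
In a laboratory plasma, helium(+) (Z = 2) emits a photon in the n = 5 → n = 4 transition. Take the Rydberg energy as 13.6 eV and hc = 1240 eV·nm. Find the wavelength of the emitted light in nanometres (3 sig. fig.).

For Z = 2 the level energies scale as Z², so the effective Rydberg energy is 13.6 × 4 = 54.40 eV.
ΔE = 54.40 × (1/4² − 1/5²) = 54.40 × 0.02250 = 1.224 eV.
λ = hc/ΔE = 1240 / 1.224 = 1010 nm.

1010 nm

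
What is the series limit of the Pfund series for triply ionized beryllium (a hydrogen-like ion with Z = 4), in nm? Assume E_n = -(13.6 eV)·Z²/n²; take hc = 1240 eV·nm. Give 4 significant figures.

142.5 nm

The Pfund series has lower level n_f = 5; the series limit corresponds to n_i → ∞.
ΔE_max = 13.6 × 16 / 5² = 8.704 eV.
λ_min = 1240 / 8.704 = 142.5 nm.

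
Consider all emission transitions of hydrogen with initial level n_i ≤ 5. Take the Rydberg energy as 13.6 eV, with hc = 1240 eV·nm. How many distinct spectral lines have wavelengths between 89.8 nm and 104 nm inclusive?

Enumerate all n_i → n_f pairs with 1 ≤ n_f < n_i ≤ 5 and compute λ = 1240 / [13.6·1·(1/n_f² − 1/n_i²)].
Lines falling in [89.8, 104] nm: 5→1 (94.98 nm), 4→1 (97.25 nm), 3→1 (102.6 nm).

3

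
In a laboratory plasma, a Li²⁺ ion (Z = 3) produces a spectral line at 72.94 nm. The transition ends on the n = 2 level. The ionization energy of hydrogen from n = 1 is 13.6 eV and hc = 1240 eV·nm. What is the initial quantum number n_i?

The photon energy is ΔE = hc/λ = 1240 / 72.94 = 17.00 eV.
With Z = 3, ΔE = 122.4 × (1/n_f² − 1/n_i²), so 1/n_f² − 1/n_i² = 0.1389.
With n_f = 2: 1/n_i² = 1/4 − 0.1389 = 0.1111, so n_i ≈ 3.00.

n_i = 3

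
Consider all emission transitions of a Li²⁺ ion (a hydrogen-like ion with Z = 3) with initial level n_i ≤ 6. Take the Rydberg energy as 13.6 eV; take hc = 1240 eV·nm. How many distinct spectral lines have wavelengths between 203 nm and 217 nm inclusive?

Enumerate all n_i → n_f pairs with 1 ≤ n_f < n_i ≤ 6 and compute λ = 1240 / [13.6·9·(1/n_f² − 1/n_i²)].
Lines falling in [203, 217] nm: 4→3 (208.4 nm).

1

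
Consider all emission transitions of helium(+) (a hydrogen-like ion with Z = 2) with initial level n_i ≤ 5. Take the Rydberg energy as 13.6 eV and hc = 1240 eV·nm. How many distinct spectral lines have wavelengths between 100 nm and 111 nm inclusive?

1

Enumerate all n_i → n_f pairs with 1 ≤ n_f < n_i ≤ 5 and compute λ = 1240 / [13.6·4·(1/n_f² − 1/n_i²)].
Lines falling in [100, 111] nm: 5→2 (108.5 nm).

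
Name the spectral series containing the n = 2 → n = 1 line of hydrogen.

Lyman

The series is set by the lower level: n_f = 1 is the Lyman series.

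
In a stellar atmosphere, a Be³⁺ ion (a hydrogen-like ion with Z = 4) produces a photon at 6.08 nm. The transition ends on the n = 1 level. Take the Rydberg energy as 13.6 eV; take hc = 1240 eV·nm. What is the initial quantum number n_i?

The photon energy is ΔE = hc/λ = 1240 / 6.08 = 203.9 eV.
With Z = 4, ΔE = 217.6 × (1/n_f² − 1/n_i²), so 1/n_f² − 1/n_i² = 0.9373.
With n_f = 1: 1/n_i² = 1/1 − 0.9373 = 0.06274, so n_i ≈ 3.99.

n_i = 4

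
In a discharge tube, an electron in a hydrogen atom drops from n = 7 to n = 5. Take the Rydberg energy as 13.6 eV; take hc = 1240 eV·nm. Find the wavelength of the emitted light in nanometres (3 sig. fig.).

4650 nm

ΔE = 13.60 × (1/5² − 1/7²) = 13.60 × 0.01959 = 0.2664 eV.
λ = hc/ΔE = 1240 / 0.2664 = 4650 nm.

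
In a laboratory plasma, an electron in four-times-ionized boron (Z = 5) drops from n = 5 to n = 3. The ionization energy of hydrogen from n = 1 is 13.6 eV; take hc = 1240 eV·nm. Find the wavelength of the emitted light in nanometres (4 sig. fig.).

51.29 nm

For Z = 5 the level energies scale as Z², so the effective Rydberg energy is 13.6 × 25 = 340.0 eV.
ΔE = 340.0 × (1/3² − 1/5²) = 340.0 × 0.07111 = 24.18 eV.
λ = hc/ΔE = 1240 / 24.18 = 51.29 nm.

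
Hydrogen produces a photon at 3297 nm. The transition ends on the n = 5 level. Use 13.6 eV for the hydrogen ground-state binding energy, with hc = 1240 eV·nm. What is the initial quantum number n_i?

The photon energy is ΔE = hc/λ = 1240 / 3297 = 0.3761 eV.
With Z = 1, ΔE = 13.60 × (1/n_f² − 1/n_i²), so 1/n_f² − 1/n_i² = 0.02765.
With n_f = 5: 1/n_i² = 1/25 − 0.02765 = 0.01235, so n_i ≈ 9.00.

n_i = 9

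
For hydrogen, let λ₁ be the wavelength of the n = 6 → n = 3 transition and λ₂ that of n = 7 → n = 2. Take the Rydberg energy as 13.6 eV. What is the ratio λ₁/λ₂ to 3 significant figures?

2.76

λ ∝ 1/ΔE ∝ 1/(1/n_f² − 1/n_i²), and the Z² and hc factors cancel in the ratio.
λ₁/λ₂ = (1/2² − 1/7²)/(1/3² − 1/6²) = 0.2296/0.08333 = 2.76.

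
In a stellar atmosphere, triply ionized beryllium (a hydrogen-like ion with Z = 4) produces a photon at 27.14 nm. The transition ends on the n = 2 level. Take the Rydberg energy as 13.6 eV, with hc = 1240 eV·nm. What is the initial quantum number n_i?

The photon energy is ΔE = hc/λ = 1240 / 27.14 = 45.69 eV.
With Z = 4, ΔE = 217.6 × (1/n_f² − 1/n_i²), so 1/n_f² − 1/n_i² = 0.2100.
With n_f = 2: 1/n_i² = 1/4 − 0.2100 = 0.04003, so n_i ≈ 5.00.

n_i = 5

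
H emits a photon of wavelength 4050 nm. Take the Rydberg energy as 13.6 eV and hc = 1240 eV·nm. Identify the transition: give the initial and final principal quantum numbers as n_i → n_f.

n_i = 5, n_f = 4

The photon energy is ΔE = hc/λ = 1240 / 4050 = 0.3062 eV.
With Z = 1, ΔE = 13.60 × (1/n_f² − 1/n_i²), so 1/n_f² − 1/n_i² = 0.02251.
Trying n_f = 4 gives 1/n_i² = 0.03999, i.e. n_i ≈ 5; this pair matches.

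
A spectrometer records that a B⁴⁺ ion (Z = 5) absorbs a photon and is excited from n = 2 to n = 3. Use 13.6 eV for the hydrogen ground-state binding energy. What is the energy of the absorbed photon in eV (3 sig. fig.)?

The Bohr energies scale as Z², so for Z = 5: E_n = −340.0/n² eV.
E_3 = −340.0/9 = −37.78 eV and E_2 = −340.0/4 = −85.00 eV.
The photon energy is |E_3 − E_2| = 47.2 eV.

47.2 eV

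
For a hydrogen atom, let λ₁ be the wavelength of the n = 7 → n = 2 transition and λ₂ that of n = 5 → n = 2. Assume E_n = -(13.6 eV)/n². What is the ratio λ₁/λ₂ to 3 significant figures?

0.915

λ ∝ 1/ΔE ∝ 1/(1/n_f² − 1/n_i²), and the Z² and hc factors cancel in the ratio.
λ₁/λ₂ = (1/2² − 1/5²)/(1/2² − 1/7²) = 0.2100/0.2296 = 0.915.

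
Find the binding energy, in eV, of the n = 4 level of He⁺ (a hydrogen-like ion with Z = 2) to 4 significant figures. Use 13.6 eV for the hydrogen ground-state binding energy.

E_n = −13.6 Z²/n² = −54.40/n² eV for Z = 2.
E_4 = −54.40/16 = −3.400 eV, so ionization (to E = 0) requires 3.400 eV.

3.400 eV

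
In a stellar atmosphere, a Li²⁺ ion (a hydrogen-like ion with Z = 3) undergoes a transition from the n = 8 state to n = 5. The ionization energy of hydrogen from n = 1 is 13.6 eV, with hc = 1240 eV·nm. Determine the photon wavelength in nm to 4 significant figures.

415.6 nm

For Z = 3 the level energies scale as Z², so the effective Rydberg energy is 13.6 × 9 = 122.4 eV.
ΔE = 122.4 × (1/5² − 1/8²) = 122.4 × 0.02438 = 2.984 eV.
λ = hc/ΔE = 1240 / 2.984 = 415.6 nm.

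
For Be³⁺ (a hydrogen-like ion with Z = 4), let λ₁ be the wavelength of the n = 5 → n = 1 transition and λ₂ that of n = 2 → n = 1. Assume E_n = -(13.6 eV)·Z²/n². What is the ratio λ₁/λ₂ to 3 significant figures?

λ ∝ 1/ΔE ∝ 1/(1/n_f² − 1/n_i²), and the Z² and hc factors cancel in the ratio.
λ₁/λ₂ = (1/1² − 1/2²)/(1/1² − 1/5²) = 0.7500/0.9600 = 0.781.

0.781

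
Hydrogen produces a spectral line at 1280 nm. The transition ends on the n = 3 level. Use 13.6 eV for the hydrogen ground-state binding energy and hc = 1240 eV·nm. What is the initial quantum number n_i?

The photon energy is ΔE = hc/λ = 1240 / 1280 = 0.9688 eV.
With Z = 1, ΔE = 13.60 × (1/n_f² − 1/n_i²), so 1/n_f² − 1/n_i² = 0.07123.
With n_f = 3: 1/n_i² = 1/9 − 0.07123 = 0.03988, so n_i ≈ 5.01.

n_i = 5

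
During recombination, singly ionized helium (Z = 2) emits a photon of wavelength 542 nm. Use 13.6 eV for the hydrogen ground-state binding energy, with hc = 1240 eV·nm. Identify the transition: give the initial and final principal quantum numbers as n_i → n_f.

The photon energy is ΔE = hc/λ = 1240 / 542 = 2.288 eV.
With Z = 2, ΔE = 54.40 × (1/n_f² − 1/n_i²), so 1/n_f² − 1/n_i² = 0.04206.
Trying n_f = 4 gives 1/n_i² = 0.02044, i.e. n_i ≈ 7; this pair matches.

n_i = 7, n_f = 4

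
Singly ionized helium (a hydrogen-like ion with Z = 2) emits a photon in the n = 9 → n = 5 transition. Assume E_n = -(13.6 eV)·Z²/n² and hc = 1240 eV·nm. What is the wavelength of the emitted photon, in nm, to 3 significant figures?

824 nm

For Z = 2 the level energies scale as Z², so the effective Rydberg energy is 13.6 × 4 = 54.40 eV.
ΔE = 54.40 × (1/5² − 1/9²) = 54.40 × 0.02765 = 1.504 eV.
λ = hc/ΔE = 1240 / 1.504 = 824 nm.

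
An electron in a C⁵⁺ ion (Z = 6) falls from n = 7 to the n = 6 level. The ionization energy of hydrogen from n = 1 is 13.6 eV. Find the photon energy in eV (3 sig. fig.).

The Bohr energies scale as Z², so for Z = 6: E_n = −489.6/n² eV.
E_7 = −489.6/49 = −9.992 eV and E_6 = −489.6/36 = −13.60 eV.
The photon energy is |E_7 − E_6| = 3.61 eV.

3.61 eV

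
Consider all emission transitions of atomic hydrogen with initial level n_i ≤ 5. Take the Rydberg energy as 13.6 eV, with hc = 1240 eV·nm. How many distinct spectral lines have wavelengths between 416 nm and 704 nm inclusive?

3

Enumerate all n_i → n_f pairs with 1 ≤ n_f < n_i ≤ 5 and compute λ = 1240 / [13.6·1·(1/n_f² − 1/n_i²)].
Lines falling in [416, 704] nm: 5→2 (434.2 nm), 4→2 (486.3 nm), 3→2 (656.5 nm).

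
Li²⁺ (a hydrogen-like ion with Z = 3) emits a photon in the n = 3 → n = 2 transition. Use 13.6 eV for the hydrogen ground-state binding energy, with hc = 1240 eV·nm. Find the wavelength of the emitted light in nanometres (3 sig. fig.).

For Z = 3 the level energies scale as Z², so the effective Rydberg energy is 13.6 × 9 = 122.4 eV.
ΔE = 122.4 × (1/2² − 1/3²) = 122.4 × 0.1389 = 17.00 eV.
λ = hc/ΔE = 1240 / 17.00 = 72.9 nm.

72.9 nm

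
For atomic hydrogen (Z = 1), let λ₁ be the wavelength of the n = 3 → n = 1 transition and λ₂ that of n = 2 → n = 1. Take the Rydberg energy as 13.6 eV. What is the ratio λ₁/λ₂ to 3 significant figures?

λ ∝ 1/ΔE ∝ 1/(1/n_f² − 1/n_i²), and the Z² and hc factors cancel in the ratio.
λ₁/λ₂ = (1/1² − 1/2²)/(1/1² − 1/3²) = 0.7500/0.8889 = 0.844.

0.844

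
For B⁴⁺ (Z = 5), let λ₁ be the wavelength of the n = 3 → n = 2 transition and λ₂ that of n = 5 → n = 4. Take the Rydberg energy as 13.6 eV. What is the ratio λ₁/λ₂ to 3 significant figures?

λ ∝ 1/ΔE ∝ 1/(1/n_f² − 1/n_i²), and the Z² and hc factors cancel in the ratio.
λ₁/λ₂ = (1/4² − 1/5²)/(1/2² − 1/3²) = 0.02250/0.1389 = 0.162.

0.162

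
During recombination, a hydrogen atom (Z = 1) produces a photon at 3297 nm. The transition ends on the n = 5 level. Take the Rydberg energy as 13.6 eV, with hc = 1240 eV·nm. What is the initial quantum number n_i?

n_i = 9

The photon energy is ΔE = hc/λ = 1240 / 3297 = 0.3761 eV.
With Z = 1, ΔE = 13.60 × (1/n_f² − 1/n_i²), so 1/n_f² − 1/n_i² = 0.02765.
With n_f = 5: 1/n_i² = 1/25 − 0.02765 = 0.01235, so n_i ≈ 9.00.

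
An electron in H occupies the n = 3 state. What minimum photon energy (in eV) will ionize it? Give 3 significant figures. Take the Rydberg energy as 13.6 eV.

E_3 = −13.60/9 = −1.51 eV, so ionization (to E = 0) requires 1.51 eV.

1.51 eV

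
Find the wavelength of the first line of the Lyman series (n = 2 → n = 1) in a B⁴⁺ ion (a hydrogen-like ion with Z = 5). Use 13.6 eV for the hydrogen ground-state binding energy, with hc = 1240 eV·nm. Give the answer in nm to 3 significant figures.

4.86 nm

The Lyman series terminates on n_f = 1; the first line has n_i = 1+1 = 2.
ΔE = 340.0 × (1/1² − 1/2²) = 255.0 eV.
λ = 1240 / 255.0 = 4.86 nm.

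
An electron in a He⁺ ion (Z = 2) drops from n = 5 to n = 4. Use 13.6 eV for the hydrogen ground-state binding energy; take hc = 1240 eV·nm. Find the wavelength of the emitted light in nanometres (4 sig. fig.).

For Z = 2 the level energies scale as Z², so the effective Rydberg energy is 13.6 × 4 = 54.40 eV.
ΔE = 54.40 × (1/4² − 1/5²) = 54.40 × 0.02250 = 1.224 eV.
λ = hc/ΔE = 1240 / 1.224 = 1013 nm.

1013 nm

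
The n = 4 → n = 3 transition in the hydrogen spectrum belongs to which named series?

Paschen

The series is set by the lower level: n_f = 3 is the Paschen series.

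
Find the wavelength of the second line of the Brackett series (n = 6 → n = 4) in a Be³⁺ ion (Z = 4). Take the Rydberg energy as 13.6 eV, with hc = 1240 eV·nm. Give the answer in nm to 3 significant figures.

164 nm

The Brackett series terminates on n_f = 4; the second line has n_i = 4+2 = 6.
ΔE = 217.6 × (1/4² − 1/6²) = 7.556 eV.
λ = 1240 / 7.556 = 164 nm.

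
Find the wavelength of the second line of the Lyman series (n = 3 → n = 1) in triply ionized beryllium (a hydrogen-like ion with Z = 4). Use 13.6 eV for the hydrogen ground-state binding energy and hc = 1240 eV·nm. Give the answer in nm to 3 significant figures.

6.41 nm

The Lyman series terminates on n_f = 1; the second line has n_i = 1+2 = 3.
ΔE = 217.6 × (1/1² − 1/3²) = 193.4 eV.
λ = 1240 / 193.4 = 6.41 nm.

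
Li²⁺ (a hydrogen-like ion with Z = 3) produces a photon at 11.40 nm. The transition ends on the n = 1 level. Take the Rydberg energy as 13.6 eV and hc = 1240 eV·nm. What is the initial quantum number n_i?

n_i = 3

The photon energy is ΔE = hc/λ = 1240 / 11.40 = 108.8 eV.
With Z = 3, ΔE = 122.4 × (1/n_f² − 1/n_i²), so 1/n_f² − 1/n_i² = 0.8887.
With n_f = 1: 1/n_i² = 1/1 − 0.8887 = 0.1113, so n_i ≈ 3.00.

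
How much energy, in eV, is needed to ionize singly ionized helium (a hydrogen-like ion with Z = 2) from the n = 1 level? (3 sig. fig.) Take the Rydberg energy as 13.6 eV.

E_n = −13.6 Z²/n² = −54.40/n² eV for Z = 2.
E_1 = −54.40/1 = −54.4 eV, so ionization (to E = 0) requires 54.4 eV.

54.4 eV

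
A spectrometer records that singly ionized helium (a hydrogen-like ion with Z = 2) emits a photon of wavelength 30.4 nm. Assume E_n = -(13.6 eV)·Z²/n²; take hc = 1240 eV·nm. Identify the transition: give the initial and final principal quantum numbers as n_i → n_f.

The photon energy is ΔE = hc/λ = 1240 / 30.4 = 40.79 eV.
With Z = 2, ΔE = 54.40 × (1/n_f² − 1/n_i²), so 1/n_f² − 1/n_i² = 0.7498.
Trying n_f = 1 gives 1/n_i² = 0.2502, i.e. n_i ≈ 2; this pair matches.

n_i = 2, n_f = 1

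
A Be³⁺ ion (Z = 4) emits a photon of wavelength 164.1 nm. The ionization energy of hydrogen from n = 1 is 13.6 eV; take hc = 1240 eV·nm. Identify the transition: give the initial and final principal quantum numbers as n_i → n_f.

The photon energy is ΔE = hc/λ = 1240 / 164.1 = 7.556 eV.
With Z = 4, ΔE = 217.6 × (1/n_f² − 1/n_i²), so 1/n_f² − 1/n_i² = 0.03473.
Trying n_f = 4 gives 1/n_i² = 0.02777, i.e. n_i ≈ 6; this pair matches.

n_i = 6, n_f = 4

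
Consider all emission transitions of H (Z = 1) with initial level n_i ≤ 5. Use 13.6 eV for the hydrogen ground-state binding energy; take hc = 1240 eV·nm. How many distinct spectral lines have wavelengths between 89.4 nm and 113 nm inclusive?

Enumerate all n_i → n_f pairs with 1 ≤ n_f < n_i ≤ 5 and compute λ = 1240 / [13.6·1·(1/n_f² − 1/n_i²)].
Lines falling in [89.4, 113] nm: 5→1 (94.98 nm), 4→1 (97.25 nm), 3→1 (102.6 nm).

3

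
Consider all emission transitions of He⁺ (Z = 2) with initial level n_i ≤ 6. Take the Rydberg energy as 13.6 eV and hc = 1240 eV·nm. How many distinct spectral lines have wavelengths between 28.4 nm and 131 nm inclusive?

4

Enumerate all n_i → n_f pairs with 1 ≤ n_f < n_i ≤ 6 and compute λ = 1240 / [13.6·4·(1/n_f² − 1/n_i²)].
Lines falling in [28.4, 131] nm: 2→1 (30.39 nm), 6→2 (102.6 nm), 5→2 (108.5 nm), 4→2 (121.6 nm).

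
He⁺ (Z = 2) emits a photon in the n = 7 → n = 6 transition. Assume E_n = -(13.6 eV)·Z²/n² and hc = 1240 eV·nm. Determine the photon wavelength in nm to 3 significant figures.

For Z = 2 the level energies scale as Z², so the effective Rydberg energy is 13.6 × 4 = 54.40 eV.
ΔE = 54.40 × (1/6² − 1/7²) = 54.40 × 0.007370 = 0.4009 eV.
λ = hc/ΔE = 1240 / 0.4009 = 3090 nm.

3090 nm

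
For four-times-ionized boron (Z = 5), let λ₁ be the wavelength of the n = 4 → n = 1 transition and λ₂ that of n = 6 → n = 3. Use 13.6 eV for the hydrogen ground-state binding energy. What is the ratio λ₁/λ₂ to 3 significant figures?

0.0889

λ ∝ 1/ΔE ∝ 1/(1/n_f² − 1/n_i²), and the Z² and hc factors cancel in the ratio.
λ₁/λ₂ = (1/3² − 1/6²)/(1/1² − 1/4²) = 0.08333/0.9375 = 0.0889.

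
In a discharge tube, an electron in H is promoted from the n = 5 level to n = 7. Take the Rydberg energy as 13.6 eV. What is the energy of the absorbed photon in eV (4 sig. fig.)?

E_7 = −13.60/49 = −0.2776 eV and E_5 = −13.60/25 = −0.5440 eV.
The photon energy is |E_7 − E_5| = 0.2664 eV.

0.2664 eV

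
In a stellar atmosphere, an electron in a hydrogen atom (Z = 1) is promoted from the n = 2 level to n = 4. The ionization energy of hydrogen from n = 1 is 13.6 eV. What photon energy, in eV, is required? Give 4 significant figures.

2.550 eV

E_4 = −13.60/16 = −0.8500 eV and E_2 = −13.60/4 = −3.400 eV.
The photon energy is |E_4 − E_2| = 2.550 eV.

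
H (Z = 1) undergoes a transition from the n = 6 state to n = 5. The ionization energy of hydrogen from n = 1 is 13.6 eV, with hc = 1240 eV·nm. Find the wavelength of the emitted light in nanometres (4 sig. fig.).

7460 nm

ΔE = 13.60 × (1/5² − 1/6²) = 13.60 × 0.01222 = 0.1662 eV.
λ = hc/ΔE = 1240 / 0.1662 = 7460 nm.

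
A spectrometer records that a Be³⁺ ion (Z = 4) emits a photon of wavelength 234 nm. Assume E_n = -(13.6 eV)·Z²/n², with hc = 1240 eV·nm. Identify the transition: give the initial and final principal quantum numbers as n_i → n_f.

The photon energy is ΔE = hc/λ = 1240 / 234 = 5.299 eV.
With Z = 4, ΔE = 217.6 × (1/n_f² − 1/n_i²), so 1/n_f² − 1/n_i² = 0.02435.
Trying n_f = 5 gives 1/n_i² = 0.01565, i.e. n_i ≈ 8; this pair matches.

n_i = 8, n_f = 5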